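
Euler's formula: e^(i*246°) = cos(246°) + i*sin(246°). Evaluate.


cos(246°) = -0.4067
sin(246°) = -0.9135

e^(i*246°) = -0.4067 - 0.9135i


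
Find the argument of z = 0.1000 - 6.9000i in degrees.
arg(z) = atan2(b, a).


Re = 0.1, Im = -6.9
arg = atan2(-6.9, 0.1) = -89.1697 degrees

arg(z) = -89.1697 degrees


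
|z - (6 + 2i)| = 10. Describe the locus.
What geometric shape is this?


|z - z0| = r is a circle with center z0 and radius r.
Center = (6, 2), radius = 10

Circle with center (6, 2) and radius 10


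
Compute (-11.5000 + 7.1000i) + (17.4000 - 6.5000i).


Real: -11.5 + 17.4 = 5.9
Imag: 7.1 - 6.5 = 0.6

5.9000 + 0.6000i


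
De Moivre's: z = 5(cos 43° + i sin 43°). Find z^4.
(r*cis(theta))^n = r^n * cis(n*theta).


r^4 = 5^4 = 625
n*theta = 4*43° = 172° = 172° (mod 360)
a = 625*cos(172°) = -618.9175
b = 625*sin(172°) = 86.9832

625 cis(172°) = -618.9175 + 86.9832i


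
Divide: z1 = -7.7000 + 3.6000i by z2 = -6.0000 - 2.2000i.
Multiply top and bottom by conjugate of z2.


Conjugate of z2 = -6.0000 + 2.2000i
Numerator: (-7.7000 + 3.6000i)(-6.0000 + 2.2000i) = 38.2800 - 38.5400i
Denominator: (-6)^2 + (-2.2)^2 = 40.84
Result = (38.2800 - 38.5400i)/40.84

0.9373 - 0.9437i


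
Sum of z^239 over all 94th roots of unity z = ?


The roots are w_k = w^k with w = e^(2*pi*i/94), and (w^k)^239 = (w^239)^k.
So S = 1 + u + u^2 + ... + u^(93) with u = w^239.
239 = 2*94 + 51, so 239 is not a multiple of 94: u = (w^94)^2 * w^51 = w^51 ≠ 1 (w is a primitive 94th root), while u^94 = (w^94)^239 = 1.
Geometric series: S = (1 - u^94)/(1 - u) = (1 - 1)/(1 - u) = 0

S = 0


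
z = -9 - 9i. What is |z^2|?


|z| = sqrt(81+81) = sqrt(162) = 12.7279
|z^2| = |z|^2 = (sqrt(162))^2 = 162

|z^2| = 162


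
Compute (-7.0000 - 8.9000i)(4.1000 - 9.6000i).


Real = -7*4.1 - (-8.9)*(-9.6) = -28.7 - 85.44 = -114.14
Imag = -7*(-9.6) + 4.1*(-8.9) = 67.2 - (36.49) = 30.71

-114.1400 + 30.7100i


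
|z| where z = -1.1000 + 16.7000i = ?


|z| = sqrt((-1.1)^2 + 16.7^2) = sqrt(1.21 + 278.89) = sqrt(280.1) = 16.7362

|z| = 16.7362


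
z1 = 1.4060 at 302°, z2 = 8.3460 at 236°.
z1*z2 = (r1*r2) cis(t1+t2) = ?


r = 1.4060 * 8.3460 = 11.7345
theta = 302° + 236° = 538° = 178° (mod 360)

11.7345 cis(178°)


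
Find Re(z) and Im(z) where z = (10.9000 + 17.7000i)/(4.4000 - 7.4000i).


Multiply by conjugate: (10.9000 + 17.7000i)(4.4000 + 7.4000i) / (4.4^2 + (-7.4)^2)
Numerator real = 10.9*4.4 + 17.7*(-7.4) = -83.02
Numerator imag = 17.7*4.4 - 10.9*(-7.4) = 158.54
Denominator = 74.12
Re(z) = -83.02/74.12 = -1.1201
Im(z) = 158.54/74.12 = 2.1390

Re(z) = -1.1201, Im(z) = 2.1390


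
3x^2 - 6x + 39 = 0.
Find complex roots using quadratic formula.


disc = (-6)^2 - 4*3*39 = 36 - 468 = -432
sqrt(|disc|) = sqrt(432) = 20.7846
Real part = 6/(2*3) = 1.0000
Imag part = 20.7846/(2*3) = 3.4641

1.0000 ± 3.4641i


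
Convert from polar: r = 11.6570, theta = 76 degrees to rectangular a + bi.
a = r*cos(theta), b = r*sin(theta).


a = 11.6570*cos(76°) = 11.6570*0.24192 = 2.8201
b = 11.6570*sin(76°) = 11.6570*0.970296 = 11.3107

2.8201 + 11.3107i


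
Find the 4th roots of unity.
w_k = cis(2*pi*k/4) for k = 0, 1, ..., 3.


The 4th roots of unity are cis(360k/4°) for k=0..3
Angle step = 360/4 = 90°
Primitive root: cis(90°)
Primitive root = 0 + 1.0000i

4 roots at angles: 0°, 90°, 180°, 270°


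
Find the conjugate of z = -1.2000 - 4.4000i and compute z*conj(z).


z_bar = -1.2000 + 4.4000i
z*z_bar = (-1.2)^2 + (-4.4)^2 = 1.44 + 19.36 = 20.8

z_bar = -1.2000 + 4.4000i, z*z_bar = 20.8


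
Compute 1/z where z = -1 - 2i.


|z|^2 = 1+4 = 5
1/z = (-1 + 2i)/5

1/z = -0.2000 + 0.4000i


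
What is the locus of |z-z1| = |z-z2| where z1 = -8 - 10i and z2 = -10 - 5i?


Equal distances means the locus is the perpendicular bisector of z1 and z2.
Midpoint = ((-8+(-10))/2, (-10+(-5))/2) = (-9.0000, -7.5000)

Perpendicular bisector through (-9.0000, -7.5000)


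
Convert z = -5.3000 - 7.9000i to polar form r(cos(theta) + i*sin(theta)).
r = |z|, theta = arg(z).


r = sqrt(28.09+62.41) = sqrt(90.5) = 9.5131
theta = atan2(-7.9, -5.3) = -123.8571 degrees

r = 9.5131, theta = -123.8571 degrees


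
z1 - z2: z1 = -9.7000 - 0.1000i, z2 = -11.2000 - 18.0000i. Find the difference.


Real: -9.7 + 11.2 = 1.5
Imag: -0.1 + 18 = 17.9

1.5000 + 17.9000i


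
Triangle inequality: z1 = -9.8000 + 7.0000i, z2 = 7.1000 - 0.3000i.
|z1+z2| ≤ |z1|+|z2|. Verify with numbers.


|z1| = sqrt((-9.8)^2 + 7^2) = sqrt(145.04) = 12.0433
|z2| = sqrt(7.1^2 + (-0.3)^2) = sqrt(50.5) = 7.1063
z1+z2 = -2.7000 + 6.7000i
|z1+z2| = sqrt(52.18) = 7.2236
|z1|+|z2| = 12.0433 + 7.1063 = 19.1496

|z1+z2| = 7.2236 ≤ |z1|+|z2| = 19.1496 (verified)


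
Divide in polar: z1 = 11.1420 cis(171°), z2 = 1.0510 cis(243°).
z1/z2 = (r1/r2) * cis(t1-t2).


r = 11.1420 / 1.0510 = 10.6013
theta = 171° - 243° = -72° = 288° (mod 360)

10.6013 cis(288°)


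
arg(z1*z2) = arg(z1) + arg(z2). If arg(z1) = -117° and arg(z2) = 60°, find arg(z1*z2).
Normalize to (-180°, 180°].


arg(z1*z2) = -117° + 60° = -57°
Normalized to (-180°, 180°]: -57°

-57°


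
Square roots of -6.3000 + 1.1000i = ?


|z| = sqrt(39.69+1.21) = 6.3953
sqrt((|z|+a)/2) = sqrt((6.3953+(-6.3))/2) = sqrt(0.0477) = 0.2183
sqrt((|z|-a)/2) = sqrt((6.3953-(-6.3))/2) = sqrt(6.3477) = 2.5195

±(0.2183 + 2.5195i) i.e. 0.2183 + 2.5195i and -0.2183 - 2.5195i


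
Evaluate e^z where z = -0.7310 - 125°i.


e^-0.7310 = 0.4814
cos(-125°) = -0.5736
sin(-125°) = -0.8192
Real = 0.4814*(-0.5736) = -0.2761
Imag = 0.4814*(-0.8192) = -0.3944

-0.2761 - 0.3944i


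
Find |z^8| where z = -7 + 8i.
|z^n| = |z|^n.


|z| = sqrt(49+64) = sqrt(113) = 10.6301
|z^8| = |z|^8 = (sqrt(113))^8 = 113^4 = 163047361

|z^8| = 163047361


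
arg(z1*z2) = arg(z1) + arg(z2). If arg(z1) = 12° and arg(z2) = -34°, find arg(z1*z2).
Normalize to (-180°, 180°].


arg(z1*z2) = 12° - 34° = -22°
Normalized to (-180°, 180°]: -22°

-22°


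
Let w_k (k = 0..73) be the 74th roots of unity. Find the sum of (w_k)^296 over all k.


The roots are w_k = w^k with w = e^(2*pi*i/74), and (w^k)^296 = (w^296)^k.
So S = 1 + u + u^2 + ... + u^(73) with u = w^296.
296 = 4*74 + 0, so 296 is a multiple of 74 and u = (w^74)^4 = 1.
Every one of the 74 terms equals 1: S = 74

S = 74


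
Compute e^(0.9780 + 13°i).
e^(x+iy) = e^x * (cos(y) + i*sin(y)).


e^0.9780 = 2.6591
cos(13°) = 0.9744
sin(13°) = 0.22495
Real = 2.6591*0.9744 = 2.5910
Imag = 2.6591*0.22495 = 0.5982

2.5910 + 0.5982i


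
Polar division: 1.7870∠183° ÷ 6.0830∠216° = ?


r = 1.7870 / 6.0830 = 0.2938
theta = 183° - 216° = -33° = 327° (mod 360)

0.2938 cis(327°)


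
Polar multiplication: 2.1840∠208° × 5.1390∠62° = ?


r = 2.1840 * 5.1390 = 11.2236
theta = 208° + 62° = 270° = 270° (mod 360)

11.2236 cis(270°)


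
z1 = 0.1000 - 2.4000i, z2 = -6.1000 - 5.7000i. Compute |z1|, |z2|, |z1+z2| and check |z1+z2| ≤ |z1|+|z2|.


|z1| = sqrt(0.1^2 + (-2.4)^2) = sqrt(5.77) = 2.4021
|z2| = sqrt((-6.1)^2 + (-5.7)^2) = sqrt(69.7) = 8.3487
z1+z2 = -6.0000 - 8.1000i
|z1+z2| = sqrt(101.61) = 10.0802
|z1|+|z2| = 2.4021 + 8.3487 = 10.7508

|z1+z2| = 10.0802 ≤ |z1|+|z2| = 10.7508 (verified)


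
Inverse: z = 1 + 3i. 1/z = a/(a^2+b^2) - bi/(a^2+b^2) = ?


|z|^2 = 1+9 = 10
1/z = (1 - 3i)/10

1/z = 0.1000 - 0.3000i


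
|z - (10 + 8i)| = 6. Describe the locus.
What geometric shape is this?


|z - z0| = r is a circle with center z0 and radius r.
Center = (10, 8), radius = 6

Circle with center (10, 8) and radius 6


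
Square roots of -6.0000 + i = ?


|z| = sqrt(36+1) = 6.0828
sqrt((|z|+a)/2) = sqrt((6.0828+(-6))/2) = sqrt(0.0414) = 0.2034
sqrt((|z|-a)/2) = sqrt((6.0828-(-6))/2) = sqrt(6.0414) = 2.4579

±(0.2034 + 2.4579i) i.e. 0.2034 + 2.4579i and -0.2034 - 2.4579i


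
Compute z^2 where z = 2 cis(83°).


r^2 = 2^2 = 4
n*theta = 2*83° = 166° = 166° (mod 360)
a = 4*cos(166°) = -3.8812
b = 4*sin(166°) = 0.9677

4 cis(166°) = -3.8812 + 0.9677i


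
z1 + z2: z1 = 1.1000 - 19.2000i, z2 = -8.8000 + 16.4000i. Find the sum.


Real: 1.1 - 8.8 = -7.7
Imag: -19.2 + 16.4 = -2.8

-7.7000 - 2.8000i


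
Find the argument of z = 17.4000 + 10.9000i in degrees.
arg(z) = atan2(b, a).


Re = 17.4, Im = 10.9
arg = atan2(10.9, 17.4) = 32.0645 degrees

arg(z) = 32.0645 degrees


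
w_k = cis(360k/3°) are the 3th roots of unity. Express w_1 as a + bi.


Angle = 360*1/3 = 120°
a = cos(120°) = -0.5000
b = sin(120°) = 0.8660

-0.5000 + 0.8660i


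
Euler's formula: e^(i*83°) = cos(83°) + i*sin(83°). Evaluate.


cos(83°) = 0.1219
sin(83°) = 0.9925

e^(i*83°) = 0.1219 + 0.9925i


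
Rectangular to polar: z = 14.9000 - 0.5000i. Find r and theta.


r = sqrt(222.01+0.25) = sqrt(222.26) = 14.9084
theta = atan2(-0.5, 14.9) = -1.9220 degrees

r = 14.9084, theta = -1.9220 degrees


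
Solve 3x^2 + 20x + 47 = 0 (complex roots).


disc = 20^2 - 4*3*47 = 400 - 564 = -164
sqrt(|disc|) = sqrt(164) = 12.8062
Real part = -20/(2*3) = -3.3333
Imag part = 12.8062/(2*3) = 2.1344

-3.3333 ± 2.1344i


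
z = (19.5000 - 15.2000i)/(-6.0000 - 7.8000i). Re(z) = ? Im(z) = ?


Multiply by conjugate: (19.5000 - 15.2000i)(-6.0000 + 7.8000i) / ((-6)^2 + (-7.8)^2)
Numerator real = 19.5*(-6) - (15.2)*(-7.8) = 1.56
Numerator imag = -15.2*(-6) - 19.5*(-7.8) = 243.3
Denominator = 96.84
Re(z) = 1.56/96.84 = 0.0161
Im(z) = 243.3/96.84 = 2.5124

Re(z) = 0.0161, Im(z) = 2.5124


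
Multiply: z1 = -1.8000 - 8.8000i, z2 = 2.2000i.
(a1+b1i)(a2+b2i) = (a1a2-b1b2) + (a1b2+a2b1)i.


Real = -1.8*0 - (-8.8)*2.2 = 0 - (-19.36) = 19.36
Imag = -1.8*2.2 + 0*(-8.8) = -3.96 + 0 = -3.96

19.3600 - 3.9600i


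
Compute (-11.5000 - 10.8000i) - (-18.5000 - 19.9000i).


Real: -11.5 + 18.5 = 7
Imag: -10.8 + 19.9 = 9.1

7.0000 + 9.1000i


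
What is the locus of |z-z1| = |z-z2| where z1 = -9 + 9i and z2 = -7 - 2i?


Equal distances means the locus is the perpendicular bisector of z1 and z2.
Midpoint = ((-9+(-7))/2, (9+(-2))/2) = (-8.0000, 3.5000)

Perpendicular bisector through (-8.0000, 3.5000)


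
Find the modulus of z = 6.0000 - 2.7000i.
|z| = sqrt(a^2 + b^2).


|z| = sqrt(6^2 + (-2.7)^2) = sqrt(36 + 7.29) = sqrt(43.29) = 6.5795

|z| = 6.5795


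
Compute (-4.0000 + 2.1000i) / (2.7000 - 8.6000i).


Conjugate of z2 = 2.7000 + 8.6000i
Numerator: (-4.0000 + 2.1000i)(2.7000 + 8.6000i) = -28.8600 - 28.7300i
Denominator: 2.7^2 + (-8.6)^2 = 81.25
Result = (-28.8600 - 28.7300i)/81.25

-0.3552 - 0.3536i


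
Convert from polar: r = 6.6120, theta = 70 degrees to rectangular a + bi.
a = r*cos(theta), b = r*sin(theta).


a = 6.6120*cos(70°) = 6.6120*0.34202 = 2.2614
b = 6.6120*sin(70°) = 6.6120*0.93969 = 6.2132

2.2614 + 6.2132i


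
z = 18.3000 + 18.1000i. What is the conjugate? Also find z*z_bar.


z_bar = 18.3000 - 18.1000i
z*z_bar = 18.3^2 + 18.1^2 = 334.89 + 327.61 = 662.5

z_bar = 18.3000 - 18.1000i, z*z_bar = 662.5


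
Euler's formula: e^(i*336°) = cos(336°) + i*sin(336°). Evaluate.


cos(336°) = 0.9135
sin(336°) = -0.4067

e^(i*336°) = 0.9135 - 0.4067i


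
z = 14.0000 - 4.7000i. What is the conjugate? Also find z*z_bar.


z_bar = 14.0000 + 4.7000i
z*z_bar = 14^2 + (-4.7)^2 = 196 + 22.09 = 218.09

z_bar = 14.0000 + 4.7000i, z*z_bar = 218.09


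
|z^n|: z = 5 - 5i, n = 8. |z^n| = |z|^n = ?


|z| = sqrt(25+25) = sqrt(50) = 7.0711
|z^8| = |z|^8 = (sqrt(50))^8 = 50^4 = 6250000

|z^8| = 6250000


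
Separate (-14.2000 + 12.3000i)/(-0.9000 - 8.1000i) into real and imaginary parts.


Multiply by conjugate: (-14.2000 + 12.3000i)(-0.9000 + 8.1000i) / ((-0.9)^2 + (-8.1)^2)
Numerator real = -14.2*(-0.9) + 12.3*(-8.1) = -86.85
Numerator imag = 12.3*(-0.9) - (-14.2)*(-8.1) = -126.09
Denominator = 66.42
Re(z) = -86.85/66.42 = -1.3076
Im(z) = -126.09/66.42 = -1.8984

Re(z) = -1.3076, Im(z) = -1.8984


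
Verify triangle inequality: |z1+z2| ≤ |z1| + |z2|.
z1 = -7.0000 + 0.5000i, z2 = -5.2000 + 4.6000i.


|z1| = sqrt((-7)^2 + 0.5^2) = sqrt(49.25) = 7.0178
|z2| = sqrt((-5.2)^2 + 4.6^2) = sqrt(48.2) = 6.9426
z1+z2 = -12.2000 + 5.1000i
|z1+z2| = sqrt(174.85) = 13.2231
|z1|+|z2| = 7.0178 + 6.9426 = 13.9604

|z1+z2| = 13.2231 ≤ |z1|+|z2| = 13.9604 (verified)


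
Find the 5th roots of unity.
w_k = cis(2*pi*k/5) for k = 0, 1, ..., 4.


The 5th roots of unity are cis(360k/5°) for k=0..4
Angle step = 360/5 = 72°
Primitive root: cis(72°)
Primitive root = 0.3090 + 0.9511i

5 roots at angles: 0°, 72°, 144°, 216°, 288°


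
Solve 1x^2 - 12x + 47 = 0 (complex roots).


disc = (-12)^2 - 4*1*47 = 144 - 188 = -44
sqrt(|disc|) = sqrt(44) = 6.6332
Real part = 12/(2*1) = 6.0000
Imag part = 6.6332/(2*1) = 3.3166

6.0000 ± 3.3166i


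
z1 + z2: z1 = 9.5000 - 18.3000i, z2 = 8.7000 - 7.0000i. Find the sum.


Real: 9.5 + 8.7 = 18.2
Imag: -18.3 - 7 = -25.3

18.2000 - 25.3000i


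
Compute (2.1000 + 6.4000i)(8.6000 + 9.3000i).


Real = 2.1*8.6 - 6.4*9.3 = 18.06 - 59.52 = -41.46
Imag = 2.1*9.3 + 8.6*6.4 = 19.53 + 55.04 = 74.57

-41.4600 + 74.5700i


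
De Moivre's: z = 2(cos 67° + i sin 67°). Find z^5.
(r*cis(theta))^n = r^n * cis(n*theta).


r^5 = 2^5 = 32
n*theta = 5*67° = 335° = 335° (mod 360)
a = 32*cos(335°) = 29.0018
b = 32*sin(335°) = -13.5238

32 cis(335°) = 29.0018 - 13.5238i


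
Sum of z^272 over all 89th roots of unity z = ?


The roots are w_k = w^k with w = e^(2*pi*i/89), and (w^k)^272 = (w^272)^k.
So S = 1 + u + u^2 + ... + u^(88) with u = w^272.
272 = 3*89 + 5, so 272 is not a multiple of 89: u = (w^89)^3 * w^5 = w^5 ≠ 1 (w is a primitive 89th root), while u^89 = (w^89)^272 = 1.
Geometric series: S = (1 - u^89)/(1 - u) = (1 - 1)/(1 - u) = 0

S = 0


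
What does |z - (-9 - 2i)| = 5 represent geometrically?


|z - z0| = r is a circle with center z0 and radius r.
Center = (-9, -2), radius = 5

Circle with center (-9, -2) and radius 5


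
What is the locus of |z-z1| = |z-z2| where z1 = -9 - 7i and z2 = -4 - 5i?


Equal distances means the locus is the perpendicular bisector of z1 and z2.
Midpoint = ((-9+(-4))/2, (-7+(-5))/2) = (-6.5000, -6.0000)

Perpendicular bisector through (-6.5000, -6.0000)


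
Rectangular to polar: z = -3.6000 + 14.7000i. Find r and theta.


r = sqrt(12.96+216.09) = sqrt(229.05) = 15.1344
theta = atan2(14.7, -3.6) = 103.7608 degrees

r = 15.1344, theta = 103.7608 degrees


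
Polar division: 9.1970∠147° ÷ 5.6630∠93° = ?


r = 9.1970 / 5.6630 = 1.6241
theta = 147° - 93° = 54° = 54° (mod 360)

1.6241 cis(54°)


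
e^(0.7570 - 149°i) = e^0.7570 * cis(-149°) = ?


e^0.7570 = 2.1319
cos(-149°) = -0.85717
sin(-149°) = -0.51504
Real = 2.1319*(-0.85717) = -1.8274
Imag = 2.1319*(-0.51504) = -1.0980

-1.8274 - 1.0980i


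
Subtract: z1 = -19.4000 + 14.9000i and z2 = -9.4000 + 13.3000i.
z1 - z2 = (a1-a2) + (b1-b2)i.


Real: -19.4 + 9.4 = -10
Imag: 14.9 - 13.3 = 1.6

-10.0000 + 1.6000i


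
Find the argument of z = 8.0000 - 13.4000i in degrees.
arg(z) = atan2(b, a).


Re = 8, Im = -13.4
arg = atan2(-13.4, 8) = -59.1622 degrees

arg(z) = -59.1622 degrees


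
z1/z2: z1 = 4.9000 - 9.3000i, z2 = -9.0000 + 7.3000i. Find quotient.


Conjugate of z2 = -9.0000 - 7.3000i
Numerator: (4.9000 - 9.3000i)(-9.0000 - 7.3000i) = -111.9900 + 47.9300i
Denominator: (-9)^2 + 7.3^2 = 134.29
Result = (-111.9900 + 47.9300i)/134.29

-0.8339 + 0.3569i


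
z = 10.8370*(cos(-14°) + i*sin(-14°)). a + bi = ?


a = 10.8370*cos(-14°) = 10.8370*0.9703 = 10.5151
b = 10.8370*sin(-14°) = 10.8370*(-0.24192) = -2.6217

10.5151 - 2.6217i


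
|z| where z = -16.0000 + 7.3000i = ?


|z| = sqrt((-16)^2 + 7.3^2) = sqrt(256 + 53.29) = sqrt(309.29) = 17.5866

|z| = 17.5866


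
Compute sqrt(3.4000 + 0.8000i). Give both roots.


|z| = sqrt(11.56+0.64) = 3.4928
sqrt((|z|+a)/2) = sqrt((3.4928+3.4)/2) = sqrt(3.4464) = 1.8565
sqrt((|z|-a)/2) = sqrt((3.4928-3.4)/2) = sqrt(0.0464) = 0.2155

±(1.8565 + 0.2155i) i.e. 1.8565 + 0.2155i and -1.8565 - 0.2155i


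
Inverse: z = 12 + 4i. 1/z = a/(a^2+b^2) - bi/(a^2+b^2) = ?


|z|^2 = 144+16 = 160
1/z = (12 - 4i)/160

1/z = 0.0750 - 0.0250i


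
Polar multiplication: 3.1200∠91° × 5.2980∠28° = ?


r = 3.1200 * 5.2980 = 16.5298
theta = 91° + 28° = 119° = 119° (mod 360)

16.5298 cis(119°)


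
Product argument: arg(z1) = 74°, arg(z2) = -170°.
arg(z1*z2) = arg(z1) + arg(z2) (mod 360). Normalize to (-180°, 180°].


arg(z1*z2) = 74° - 170° = -96°
Normalized to (-180°, 180°]: -96°

-96°


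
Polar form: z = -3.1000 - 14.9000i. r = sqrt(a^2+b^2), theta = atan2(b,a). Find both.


r = sqrt(9.61+222.01) = sqrt(231.62) = 15.2191
theta = atan2(-14.9, -3.1) = -101.7529 degrees

r = 15.2191, theta = -101.7529 degrees


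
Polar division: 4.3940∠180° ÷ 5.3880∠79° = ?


r = 4.3940 / 5.3880 = 0.8155
theta = 180° - 79° = 101° = 101° (mod 360)

0.8155 cis(101°)


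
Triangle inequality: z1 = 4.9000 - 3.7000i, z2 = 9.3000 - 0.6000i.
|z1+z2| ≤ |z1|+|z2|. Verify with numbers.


|z1| = sqrt(4.9^2 + (-3.7)^2) = sqrt(37.7) = 6.1400
|z2| = sqrt(9.3^2 + (-0.6)^2) = sqrt(86.85) = 9.3193
z1+z2 = 14.2000 - 4.3000i
|z1+z2| = sqrt(220.13) = 14.8368
|z1|+|z2| = 6.1400 + 9.3193 = 15.4593

|z1+z2| = 14.8368 ≤ |z1|+|z2| = 15.4593 (verified)


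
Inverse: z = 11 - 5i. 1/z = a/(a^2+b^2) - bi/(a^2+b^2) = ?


|z|^2 = 121+25 = 146
1/z = (11 + 5i)/146

1/z = 0.0753 + 0.0342i


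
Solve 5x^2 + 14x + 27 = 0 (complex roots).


disc = 14^2 - 4*5*27 = 196 - 540 = -344
sqrt(|disc|) = sqrt(344) = 18.5472
Real part = -14/(2*5) = -1.4000
Imag part = 18.5472/(2*5) = 1.8547

-1.4000 ± 1.8547i


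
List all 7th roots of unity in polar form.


The 7th roots of unity are cis(360k/7°) for k=0..6
Angle step = 360/7 = 51.4286°
Primitive root: cis(51.4286°)
Primitive root = 0.6235 + 0.7818i

7 roots at angles: 0°, 51.4286°, 102.8571°, 154.2857°, 205.7143°, 257.1429°, 308.5714°


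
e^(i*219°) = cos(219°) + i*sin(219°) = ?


cos(219°) = -0.7771
sin(219°) = -0.6293

e^(i*219°) = -0.7771 - 0.6293i


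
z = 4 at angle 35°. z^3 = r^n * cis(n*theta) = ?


r^3 = 4^3 = 64
n*theta = 3*35° = 105° = 105° (mod 360)
a = 64*cos(105°) = -16.5644
b = 64*sin(105°) = 61.8193

64 cis(105°) = -16.5644 + 61.8193i


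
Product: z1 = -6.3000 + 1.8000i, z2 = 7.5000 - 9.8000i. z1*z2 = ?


Real = -6.3*7.5 - 1.8*(-9.8) = -47.25 - (-17.64) = -29.61
Imag = -6.3*(-9.8) + 7.5*1.8 = 61.74 + 13.5 = 75.24

-29.6100 + 75.2400i


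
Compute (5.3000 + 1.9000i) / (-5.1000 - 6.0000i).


Conjugate of z2 = -5.1000 + 6.0000i
Numerator: (5.3000 + 1.9000i)(-5.1000 + 6.0000i) = -38.4300 + 22.1100i
Denominator: (-5.1)^2 + (-6)^2 = 62.01
Result = (-38.4300 + 22.1100i)/62.01

-0.6197 + 0.3566i


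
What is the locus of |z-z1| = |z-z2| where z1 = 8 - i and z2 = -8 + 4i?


Equal distances means the locus is the perpendicular bisector of z1 and z2.
Midpoint = ((8+(-8))/2, (-1+4)/2) = (0, 1.5000)

Perpendicular bisector through (0, 1.5000)


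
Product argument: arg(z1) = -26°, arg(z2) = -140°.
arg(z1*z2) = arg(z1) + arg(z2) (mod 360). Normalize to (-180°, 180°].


arg(z1*z2) = -26° - 140° = -166°
Normalized to (-180°, 180°]: -166°

-166°


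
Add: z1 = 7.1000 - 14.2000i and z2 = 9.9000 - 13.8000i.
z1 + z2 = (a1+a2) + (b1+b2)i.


Real: 7.1 + 9.9 = 17
Imag: -14.2 - 13.8 = -28

17.0000 - 28.0000i


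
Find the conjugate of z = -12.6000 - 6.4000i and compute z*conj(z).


z_bar = -12.6000 + 6.4000i
z*z_bar = (-12.6)^2 + (-6.4)^2 = 158.76 + 40.96 = 199.72

z_bar = -12.6000 + 6.4000i, z*z_bar = 199.72


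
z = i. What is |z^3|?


|z| = sqrt(0+1) = sqrt(1) = 1
|z^3| = |z|^3 = 1^3 = 1

|z^3| = 1


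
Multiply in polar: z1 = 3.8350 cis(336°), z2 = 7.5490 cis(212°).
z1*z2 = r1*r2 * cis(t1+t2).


r = 3.8350 * 7.5490 = 28.9504
theta = 336° + 212° = 548° = 188° (mod 360)

28.9504 cis(188°)


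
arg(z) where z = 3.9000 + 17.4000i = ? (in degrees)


Re = 3.9, Im = 17.4
arg = atan2(17.4, 3.9) = 77.3666 degrees

arg(z) = 77.3666 degrees


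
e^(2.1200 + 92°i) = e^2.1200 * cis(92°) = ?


e^2.1200 = 8.3311
cos(92°) = -0.0349
sin(92°) = 0.9994
Real = 8.3311*(-0.0349) = -0.2908
Imag = 8.3311*0.9994 = 8.3261

-0.2908 + 8.3261i


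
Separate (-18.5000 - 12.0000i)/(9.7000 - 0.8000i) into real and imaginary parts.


Multiply by conjugate: (-18.5000 - 12.0000i)(9.7000 + 0.8000i) / (9.7^2 + (-0.8)^2)
Numerator real = -18.5*9.7 - (12)*(-0.8) = -169.85
Numerator imag = -12*9.7 - (-18.5)*(-0.8) = -131.2
Denominator = 94.73
Re(z) = -169.85/94.73 = -1.7930
Im(z) = -131.2/94.73 = -1.3850

Re(z) = -1.7930, Im(z) = -1.3850


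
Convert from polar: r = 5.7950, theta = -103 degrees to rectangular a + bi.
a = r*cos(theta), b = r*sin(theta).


a = 5.7950*cos(-103°) = 5.7950*(-0.22495) = -1.3036
b = 5.7950*sin(-103°) = 5.7950*(-0.97437) = -5.6465

-1.3036 - 5.6465i


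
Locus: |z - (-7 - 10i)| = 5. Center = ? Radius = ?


|z - z0| = r is a circle with center z0 and radius r.
Center = (-7, -10), radius = 5

Circle with center (-7, -10) and radius 5


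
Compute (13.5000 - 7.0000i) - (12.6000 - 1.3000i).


Real: 13.5 - 12.6 = 0.9
Imag: -7 + 1.3 = -5.7

0.9000 - 5.7000i


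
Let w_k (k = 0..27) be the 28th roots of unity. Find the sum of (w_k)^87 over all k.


The roots are w_k = w^k with w = e^(2*pi*i/28), and (w^k)^87 = (w^87)^k.
So S = 1 + u + u^2 + ... + u^(27) with u = w^87.
87 = 3*28 + 3, so 87 is not a multiple of 28: u = (w^28)^3 * w^3 = w^3 ≠ 1 (w is a primitive 28th root), while u^28 = (w^28)^87 = 1.
Geometric series: S = (1 - u^28)/(1 - u) = (1 - 1)/(1 - u) = 0

S = 0


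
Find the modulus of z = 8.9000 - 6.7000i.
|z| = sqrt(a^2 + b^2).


|z| = sqrt(8.9^2 + (-6.7)^2) = sqrt(79.21 + 44.89) = sqrt(124.1) = 11.1400

|z| = 11.1400


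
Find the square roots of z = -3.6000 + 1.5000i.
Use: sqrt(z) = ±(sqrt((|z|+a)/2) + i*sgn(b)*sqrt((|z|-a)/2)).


|z| = sqrt(12.96+2.25) = 3.9000
sqrt((|z|+a)/2) = sqrt((3.9000+(-3.6))/2) = sqrt(0.1500) = 0.3873
sqrt((|z|-a)/2) = sqrt((3.9000-(-3.6))/2) = sqrt(3.7500) = 1.9365

±(0.3873 + 1.9365i) i.e. 0.3873 + 1.9365i and -0.3873 - 1.9365i


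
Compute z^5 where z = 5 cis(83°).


r^5 = 5^5 = 3125
n*theta = 5*83° = 415° = 55° (mod 360)
a = 3125*cos(55°) = 1792.4264
b = 3125*sin(55°) = 2559.8501

3125 cis(55°) = 1792.4264 + 2559.8501i


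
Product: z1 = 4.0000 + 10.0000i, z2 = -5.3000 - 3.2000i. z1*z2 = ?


Real = 4*(-5.3) - 10*(-3.2) = -21.2 - (-32) = 10.8
Imag = 4*(-3.2) - (5.3)*10 = -12.8 - (53) = -65.8

10.8000 - 65.8000i


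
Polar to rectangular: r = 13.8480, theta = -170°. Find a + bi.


a = 13.8480*cos(-170°) = 13.8480*(-0.98481) = -13.6376
b = 13.8480*sin(-170°) = 13.8480*(-0.17365) = -2.4047

-13.6376 - 2.4047i


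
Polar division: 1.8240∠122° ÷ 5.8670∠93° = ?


r = 1.8240 / 5.8670 = 0.3109
theta = 122° - 93° = 29° = 29° (mod 360)

0.3109 cis(29°)


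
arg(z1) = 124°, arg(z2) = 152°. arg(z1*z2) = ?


arg(z1*z2) = 124° + 152° = 276°
Normalized to (-180°, 180°]: -84°

-84°


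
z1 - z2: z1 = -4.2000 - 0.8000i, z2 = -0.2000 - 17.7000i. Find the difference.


Real: -4.2 + 0.2 = -4
Imag: -0.8 + 17.7 = 16.9

-4.0000 + 16.9000i


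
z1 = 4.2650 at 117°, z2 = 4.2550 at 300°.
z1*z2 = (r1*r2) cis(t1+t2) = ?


r = 4.2650 * 4.2550 = 18.1476
theta = 117° + 300° = 417° = 57° (mod 360)

18.1476 cis(57°)


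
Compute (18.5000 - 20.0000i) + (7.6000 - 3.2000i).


Real: 18.5 + 7.6 = 26.1
Imag: -20 - 3.2 = -23.2

26.1000 - 23.2000i


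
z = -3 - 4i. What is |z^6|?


|z| = sqrt(9+16) = sqrt(25) = 5
|z^6| = |z|^6 = 5^6 = 15625

|z^6| = 15625


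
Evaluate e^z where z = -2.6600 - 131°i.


e^-2.6600 = 0.0699
cos(-131°) = -0.6561
sin(-131°) = -0.7547
Real = 0.0699*(-0.6561) = -0.0459
Imag = 0.0699*(-0.7547) = -0.0528

-0.0459 - 0.0528i


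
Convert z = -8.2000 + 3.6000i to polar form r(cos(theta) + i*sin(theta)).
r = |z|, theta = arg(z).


r = sqrt(67.24+12.96) = sqrt(80.2) = 8.9554
theta = atan2(3.6, -8.2) = 156.2974 degrees

r = 8.9554, theta = 156.2974 degrees


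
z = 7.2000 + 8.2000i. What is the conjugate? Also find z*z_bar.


z_bar = 7.2000 - 8.2000i
z*z_bar = 7.2^2 + 8.2^2 = 51.84 + 67.24 = 119.08

z_bar = 7.2000 - 8.2000i, z*z_bar = 119.08


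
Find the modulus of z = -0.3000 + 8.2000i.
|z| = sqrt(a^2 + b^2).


|z| = sqrt((-0.3)^2 + 8.2^2) = sqrt(0.09 + 67.24) = sqrt(67.33) = 8.2055

|z| = 8.2055


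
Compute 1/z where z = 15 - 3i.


|z|^2 = 225+9 = 234
1/z = (15 + 3i)/234

1/z = 0.0641 + 0.0128i


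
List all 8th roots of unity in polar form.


The 8th roots of unity are cis(360k/8°) for k=0..7
Angle step = 360/8 = 45°
Primitive root: cis(45°)
Primitive root = 0.7071 + 0.7071i

8 roots at angles: 0°, 45°, 90°, 135°, 180°, 225°, 270°, 315°


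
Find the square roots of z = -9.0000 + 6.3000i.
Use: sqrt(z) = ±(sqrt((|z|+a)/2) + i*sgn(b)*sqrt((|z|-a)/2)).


|z| = sqrt(81+39.69) = 10.9859
sqrt((|z|+a)/2) = sqrt((10.9859+(-9))/2) = sqrt(0.9930) = 0.9965
sqrt((|z|-a)/2) = sqrt((10.9859-(-9))/2) = sqrt(9.9930) = 3.1612

±(0.9965 + 3.1612i) i.e. 0.9965 + 3.1612i and -0.9965 - 3.1612i


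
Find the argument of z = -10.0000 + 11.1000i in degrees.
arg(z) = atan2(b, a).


Re = -10, Im = 11.1
arg = atan2(11.1, -10) = 132.0157 degrees

arg(z) = 132.0157 degrees


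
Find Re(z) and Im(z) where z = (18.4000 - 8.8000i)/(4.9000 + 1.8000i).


Multiply by conjugate: (18.4000 - 8.8000i)(4.9000 - 1.8000i) / (4.9^2 + 1.8^2)
Numerator real = 18.4*4.9 - (8.8)*1.8 = 74.32
Numerator imag = -8.8*4.9 - 18.4*1.8 = -76.24
Denominator = 27.25
Re(z) = 74.32/27.25 = 2.7273
Im(z) = -76.24/27.25 = -2.7978

Re(z) = 2.7273, Im(z) = -2.7978


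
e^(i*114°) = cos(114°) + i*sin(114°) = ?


cos(114°) = -0.4067
sin(114°) = 0.9135

e^(i*114°) = -0.4067 + 0.9135i


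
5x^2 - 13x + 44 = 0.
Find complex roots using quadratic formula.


disc = (-13)^2 - 4*5*44 = 169 - 880 = -711
sqrt(|disc|) = sqrt(711) = 26.6646
Real part = 13/(2*5) = 1.3000
Imag part = 26.6646/(2*5) = 2.6665

1.3000 ± 2.6665i


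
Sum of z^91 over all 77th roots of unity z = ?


The roots are w_k = w^k with w = e^(2*pi*i/77), and (w^k)^91 = (w^91)^k.
So S = 1 + u + u^2 + ... + u^(76) with u = w^91.
91 = 1*77 + 14, so 91 is not a multiple of 77: u = (w^77)^1 * w^14 = w^14 ≠ 1 (w is a primitive 77th root), while u^77 = (w^77)^91 = 1.
Geometric series: S = (1 - u^77)/(1 - u) = (1 - 1)/(1 - u) = 0

S = 0


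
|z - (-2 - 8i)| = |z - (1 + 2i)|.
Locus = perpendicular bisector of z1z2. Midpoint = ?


Equal distances means the locus is the perpendicular bisector of z1 and z2.
Midpoint = ((-2+1)/2, (-8+2)/2) = (-0.5000, -3.0000)

Perpendicular bisector through (-0.5000, -3.0000)


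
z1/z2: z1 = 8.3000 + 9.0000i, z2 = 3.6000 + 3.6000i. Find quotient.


Conjugate of z2 = 3.6000 - 3.6000i
Numerator: (8.3000 + 9.0000i)(3.6000 - 3.6000i) = 62.2800 + 2.5200i
Denominator: 3.6^2 + 3.6^2 = 25.92
Result = (62.2800 + 2.5200i)/25.92

2.4028 + 0.0972i


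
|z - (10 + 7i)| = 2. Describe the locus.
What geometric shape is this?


|z - z0| = r is a circle with center z0 and radius r.
Center = (10, 7), radius = 2

Circle with center (10, 7) and radius 2


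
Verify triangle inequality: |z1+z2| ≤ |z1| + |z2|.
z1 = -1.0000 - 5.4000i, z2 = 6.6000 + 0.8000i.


|z1| = sqrt((-1)^2 + (-5.4)^2) = sqrt(30.16) = 5.4918
|z2| = sqrt(6.6^2 + 0.8^2) = sqrt(44.2) = 6.6483
z1+z2 = 5.6000 - 4.6000i
|z1+z2| = sqrt(52.52) = 7.2471
|z1|+|z2| = 5.4918 + 6.6483 = 12.1401

|z1+z2| = 7.2471 ≤ |z1|+|z2| = 12.1401 (verified)


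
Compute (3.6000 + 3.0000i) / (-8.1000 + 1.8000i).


Conjugate of z2 = -8.1000 - 1.8000i
Numerator: (3.6000 + 3.0000i)(-8.1000 - 1.8000i) = -23.7600 - 30.7800i
Denominator: (-8.1)^2 + 1.8^2 = 68.85
Result = (-23.7600 - 30.7800i)/68.85

-0.3451 - 0.4471i


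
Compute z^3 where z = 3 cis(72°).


r^3 = 3^3 = 27
n*theta = 3*72° = 216° = 216° (mod 360)
a = 27*cos(216°) = -21.8435
b = 27*sin(216°) = -15.8702

27 cis(216°) = -21.8435 - 15.8702i


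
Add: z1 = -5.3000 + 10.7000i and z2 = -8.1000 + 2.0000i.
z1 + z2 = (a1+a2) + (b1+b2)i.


Real: -5.3 - 8.1 = -13.4
Imag: 10.7 + 2 = 12.7

-13.4000 + 12.7000i


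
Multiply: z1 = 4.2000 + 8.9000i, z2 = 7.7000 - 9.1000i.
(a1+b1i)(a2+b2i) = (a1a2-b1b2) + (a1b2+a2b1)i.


Real = 4.2*7.7 - 8.9*(-9.1) = 32.34 - (-80.99) = 113.33
Imag = 4.2*(-9.1) + 7.7*8.9 = -38.22 + 68.53 = 30.31

113.3300 + 30.3100i


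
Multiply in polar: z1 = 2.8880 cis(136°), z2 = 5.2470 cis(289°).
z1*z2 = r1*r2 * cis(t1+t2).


r = 2.8880 * 5.2470 = 15.1533
theta = 136° + 289° = 425° = 65° (mod 360)

15.1533 cis(65°)


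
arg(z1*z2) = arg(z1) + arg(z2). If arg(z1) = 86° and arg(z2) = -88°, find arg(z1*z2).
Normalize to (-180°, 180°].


arg(z1*z2) = 86° - 88° = -2°
Normalized to (-180°, 180°]: -2°

-2°


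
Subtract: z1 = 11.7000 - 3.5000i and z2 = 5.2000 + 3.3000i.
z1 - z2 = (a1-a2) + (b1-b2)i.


Real: 11.7 - 5.2 = 6.5
Imag: -3.5 - 3.3 = -6.8

6.5000 - 6.8000i


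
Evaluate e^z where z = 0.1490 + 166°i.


e^0.1490 = 1.1607
cos(166°) = -0.9703
sin(166°) = 0.2419
Real = 1.1607*(-0.9703) = -1.1262
Imag = 1.1607*0.2419 = 0.2808

-1.1262 + 0.2808i


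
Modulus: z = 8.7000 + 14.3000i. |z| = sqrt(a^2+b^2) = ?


|z| = sqrt(8.7^2 + 14.3^2) = sqrt(75.69 + 204.49) = sqrt(280.18) = 16.7386

|z| = 16.7386


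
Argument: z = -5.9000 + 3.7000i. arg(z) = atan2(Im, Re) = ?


Re = -5.9, Im = 3.7
arg = atan2(3.7, -5.9) = 147.9074 degrees

arg(z) = 147.9074 degrees


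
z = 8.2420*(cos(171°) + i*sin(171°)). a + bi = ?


a = 8.2420*cos(171°) = 8.2420*(-0.98769) = -8.1405
b = 8.2420*sin(171°) = 8.2420*0.15643 = 1.2893

-8.1405 + 1.2893i


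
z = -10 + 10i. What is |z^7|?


|z| = sqrt(100+100) = sqrt(200) = 14.1421
|z^7| = |z|^7 = (sqrt(200))^7 = 200^3 * sqrt(200) = 8000000*sqrt(200)

|z^7| = 8000000*sqrt(200) ≈ 113137084.9898


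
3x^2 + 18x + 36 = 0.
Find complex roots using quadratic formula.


disc = 18^2 - 4*3*36 = 324 - 432 = -108
sqrt(|disc|) = sqrt(108) = 10.3923
Real part = -18/(2*3) = -3.0000
Imag part = 10.3923/(2*3) = 1.7321

-3.0000 ± 1.7321i


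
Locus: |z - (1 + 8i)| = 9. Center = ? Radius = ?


|z - z0| = r is a circle with center z0 and radius r.
Center = (1, 8), radius = 9

Circle with center (1, 8) and radius 9


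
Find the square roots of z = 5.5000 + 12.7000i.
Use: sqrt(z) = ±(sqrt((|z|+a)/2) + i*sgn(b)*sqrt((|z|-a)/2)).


|z| = sqrt(30.25+161.29) = 13.8398
sqrt((|z|+a)/2) = sqrt((13.8398+5.5)/2) = sqrt(9.6699) = 3.1096
sqrt((|z|-a)/2) = sqrt((13.8398-5.5)/2) = sqrt(4.1699) = 2.0420

±(3.1096 + 2.0420i) i.e. 3.1096 + 2.0420i and -3.1096 - 2.0420i


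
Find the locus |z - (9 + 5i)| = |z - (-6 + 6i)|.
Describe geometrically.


Equal distances means the locus is the perpendicular bisector of z1 and z2.
Midpoint = ((9+(-6))/2, (5+6)/2) = (1.5000, 5.5000)

Perpendicular bisector through (1.5000, 5.5000)


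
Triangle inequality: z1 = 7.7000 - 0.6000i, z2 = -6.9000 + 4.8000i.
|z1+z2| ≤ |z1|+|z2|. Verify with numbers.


|z1| = sqrt(7.7^2 + (-0.6)^2) = sqrt(59.65) = 7.7233
|z2| = sqrt((-6.9)^2 + 4.8^2) = sqrt(70.65) = 8.4054
z1+z2 = 0.8000 + 4.2000i
|z1+z2| = sqrt(18.28) = 4.2755
|z1|+|z2| = 7.7233 + 8.4054 = 16.1287

|z1+z2| = 4.2755 ≤ |z1|+|z2| = 16.1287 (verified)


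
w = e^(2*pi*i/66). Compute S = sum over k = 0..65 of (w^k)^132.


The roots are w_k = w^k with w = e^(2*pi*i/66), and (w^k)^132 = (w^132)^k.
So S = 1 + u + u^2 + ... + u^(65) with u = w^132.
132 = 2*66 + 0, so 132 is a multiple of 66 and u = (w^66)^2 = 1.
Every one of the 66 terms equals 1: S = 66

S = 66


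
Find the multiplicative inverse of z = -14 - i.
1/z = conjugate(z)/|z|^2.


|z|^2 = 196+1 = 197
1/z = (-14 + 1i)/197

1/z = -0.0711 + 0.0051i


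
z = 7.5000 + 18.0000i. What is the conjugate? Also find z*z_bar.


z_bar = 7.5000 - 18.0000i
z*z_bar = 7.5^2 + 18^2 = 56.25 + 324 = 380.25

z_bar = 7.5000 - 18.0000i, z*z_bar = 380.25


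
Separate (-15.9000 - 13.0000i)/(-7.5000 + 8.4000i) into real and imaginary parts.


Multiply by conjugate: (-15.9000 - 13.0000i)(-7.5000 - 8.4000i) / ((-7.5)^2 + 8.4^2)
Numerator real = -15.9*(-7.5) - (13)*8.4 = 10.05
Numerator imag = -13*(-7.5) - (-15.9)*8.4 = 231.06
Denominator = 126.81
Re(z) = 10.05/126.81 = 0.0793
Im(z) = 231.06/126.81 = 1.8221

Re(z) = 0.0793, Im(z) = 1.8221


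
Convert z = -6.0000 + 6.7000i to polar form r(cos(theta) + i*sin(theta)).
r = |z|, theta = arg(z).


r = sqrt(36+44.89) = sqrt(80.89) = 8.9939
theta = atan2(6.7, -6) = 131.8452 degrees

r = 8.9939, theta = 131.8452 degrees


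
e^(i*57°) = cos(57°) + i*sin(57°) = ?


cos(57°) = 0.5446
sin(57°) = 0.8387

e^(i*57°) = 0.5446 + 0.8387i


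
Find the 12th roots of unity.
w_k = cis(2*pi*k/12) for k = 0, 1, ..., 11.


The 12th roots of unity are cis(360k/12°) for k=0..11
Angle step = 360/12 = 30°
Primitive root: cis(30°)
Primitive root = 0.8660 + 0.5000i

12 roots at angles: 0°, 30°, 60°, 90°, 120°, 150°, 180°, 210°, 240°, 270°, 300°, 330°


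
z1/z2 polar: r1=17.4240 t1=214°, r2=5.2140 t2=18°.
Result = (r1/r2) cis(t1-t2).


r = 17.4240 / 5.2140 = 3.3418
theta = 214° - 18° = 196° = 196° (mod 360)

3.3418 cis(196°)


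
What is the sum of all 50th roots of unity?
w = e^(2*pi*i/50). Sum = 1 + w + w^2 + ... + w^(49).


The sum of all 50th roots of unity is 0.
Geometric series: (1 - w^50)/(1 - w) = (1-1)/(1-w) = 0 since w^50 = 1, w ≠ 1.
Alternatively: coefficient of z^49 in z^50 - 1 is 0.

0


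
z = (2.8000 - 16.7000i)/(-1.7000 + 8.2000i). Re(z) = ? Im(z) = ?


Multiply by conjugate: (2.8000 - 16.7000i)(-1.7000 - 8.2000i) / ((-1.7)^2 + 8.2^2)
Numerator real = 2.8*(-1.7) - (16.7)*8.2 = -141.7
Numerator imag = -16.7*(-1.7) - 2.8*8.2 = 5.43
Denominator = 70.13
Re(z) = -141.7/70.13 = -2.0205
Im(z) = 5.43/70.13 = 0.0774

Re(z) = -2.0205, Im(z) = 0.0774


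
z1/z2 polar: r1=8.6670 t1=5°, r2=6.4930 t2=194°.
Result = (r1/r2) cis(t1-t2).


r = 8.6670 / 6.4930 = 1.3348
theta = 5° - 194° = -189° = 171° (mod 360)

1.3348 cis(171°)


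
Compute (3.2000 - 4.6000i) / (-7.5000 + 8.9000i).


Conjugate of z2 = -7.5000 - 8.9000i
Numerator: (3.2000 - 4.6000i)(-7.5000 - 8.9000i) = -64.9400 + 6.0200i
Denominator: (-7.5)^2 + 8.9^2 = 135.46
Result = (-64.9400 + 6.0200i)/135.46

-0.4794 + 0.0444i


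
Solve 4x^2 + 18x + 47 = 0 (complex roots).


disc = 18^2 - 4*4*47 = 324 - 752 = -428
sqrt(|disc|) = sqrt(428) = 20.6882
Real part = -18/(2*4) = -2.2500
Imag part = 20.6882/(2*4) = 2.5860

-2.2500 ± 2.5860i


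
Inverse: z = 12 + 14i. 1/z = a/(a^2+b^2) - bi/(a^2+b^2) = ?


|z|^2 = 144+196 = 340
1/z = (12 - 14i)/340

1/z = 0.0353 - 0.0412i


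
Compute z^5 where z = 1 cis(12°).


r^5 = 1^5 = 1
n*theta = 5*12° = 60° = 60° (mod 360)
a = 1*cos(60°) = 0.5000
b = 1*sin(60°) = 0.8660

1 cis(60°) = 0.5000 + 0.8660i


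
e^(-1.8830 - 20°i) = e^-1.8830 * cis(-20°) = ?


e^-1.8830 = 0.15213
cos(-20°) = 0.9397
sin(-20°) = -0.342
Real = 0.15213*0.9397 = 0.1430
Imag = 0.15213*(-0.342) = -0.0520

0.1430 - 0.0520i


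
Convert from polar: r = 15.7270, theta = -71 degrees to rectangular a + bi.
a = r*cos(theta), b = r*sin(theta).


a = 15.7270*cos(-71°) = 15.7270*0.32557 = 5.1202
b = 15.7270*sin(-71°) = 15.7270*(-0.94552) = -14.8702

5.1202 - 14.8702i


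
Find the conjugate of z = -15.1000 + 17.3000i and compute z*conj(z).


z_bar = -15.1000 - 17.3000i
z*z_bar = (-15.1)^2 + 17.3^2 = 228.01 + 299.29 = 527.3

z_bar = -15.1000 - 17.3000i, z*z_bar = 527.3


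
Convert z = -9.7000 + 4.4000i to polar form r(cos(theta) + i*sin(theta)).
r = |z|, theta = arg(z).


r = sqrt(94.09+19.36) = sqrt(113.45) = 10.6513
theta = atan2(4.4, -9.7) = 155.6006 degrees

r = 10.6513, theta = 155.6006 degrees


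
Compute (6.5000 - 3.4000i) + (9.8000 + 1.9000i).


Real: 6.5 + 9.8 = 16.3
Imag: -3.4 + 1.9 = -1.5

16.3000 - 1.5000i


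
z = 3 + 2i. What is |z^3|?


|z| = sqrt(9+4) = sqrt(13) = 3.6056
|z^3| = |z|^3 = (sqrt(13))^3 = 13*sqrt(13)

|z^3| = 13*sqrt(13) ≈ 46.8722


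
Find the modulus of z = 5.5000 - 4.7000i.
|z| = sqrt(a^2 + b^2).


|z| = sqrt(5.5^2 + (-4.7)^2) = sqrt(30.25 + 22.09) = sqrt(52.34) = 7.2346

|z| = 7.2346


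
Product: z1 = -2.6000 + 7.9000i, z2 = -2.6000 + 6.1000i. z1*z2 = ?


Real = -2.6*(-2.6) - 7.9*6.1 = 6.76 - 48.19 = -41.43
Imag = -2.6*6.1 - (2.6)*7.9 = -15.86 - (20.54) = -36.4

-41.4300 - 36.4000i


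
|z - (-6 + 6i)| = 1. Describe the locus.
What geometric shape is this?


|z - z0| = r is a circle with center z0 and radius r.
Center = (-6, 6), radius = 1

Circle with center (-6, 6) and radius 1


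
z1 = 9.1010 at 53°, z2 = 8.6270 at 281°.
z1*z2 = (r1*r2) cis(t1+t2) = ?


r = 9.1010 * 8.6270 = 78.5143
theta = 53° + 281° = 334° = 334° (mod 360)

78.5143 cis(334°)


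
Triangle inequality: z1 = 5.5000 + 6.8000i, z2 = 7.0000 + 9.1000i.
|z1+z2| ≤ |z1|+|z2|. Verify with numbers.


|z1| = sqrt(5.5^2 + 6.8^2) = sqrt(76.49) = 8.7459
|z2| = sqrt(7^2 + 9.1^2) = sqrt(131.81) = 11.4809
z1+z2 = 12.5000 + 15.9000i
|z1+z2| = sqrt(409.06) = 20.2252
|z1|+|z2| = 8.7459 + 11.4809 = 20.2268

|z1+z2| = 20.2252 ≤ |z1|+|z2| = 20.2268 (verified)


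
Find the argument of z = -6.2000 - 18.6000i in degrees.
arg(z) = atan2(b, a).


Re = -6.2, Im = -18.6
arg = atan2(-18.6, -6.2) = -108.4349 degrees

arg(z) = -108.4349 degrees


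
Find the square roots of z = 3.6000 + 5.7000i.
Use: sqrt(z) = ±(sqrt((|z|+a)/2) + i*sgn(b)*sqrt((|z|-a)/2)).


|z| = sqrt(12.96+32.49) = 6.7417
sqrt((|z|+a)/2) = sqrt((6.7417+3.6)/2) = sqrt(5.1708) = 2.2739
sqrt((|z|-a)/2) = sqrt((6.7417-3.6)/2) = sqrt(1.5708) = 1.2533

±(2.2739 + 1.2533i) i.e. 2.2739 + 1.2533i and -2.2739 - 1.2533i


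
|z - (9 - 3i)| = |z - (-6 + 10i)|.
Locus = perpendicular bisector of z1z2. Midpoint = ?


Equal distances means the locus is the perpendicular bisector of z1 and z2.
Midpoint = ((9+(-6))/2, (-3+10)/2) = (1.5000, 3.5000)

Perpendicular bisector through (1.5000, 3.5000)


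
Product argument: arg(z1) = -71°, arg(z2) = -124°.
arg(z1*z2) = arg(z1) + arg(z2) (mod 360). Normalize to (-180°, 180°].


arg(z1*z2) = -71° - 124° = -195°
Normalized to (-180°, 180°]: 165°

165°


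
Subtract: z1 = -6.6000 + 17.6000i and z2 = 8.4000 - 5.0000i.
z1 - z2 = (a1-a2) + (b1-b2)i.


Real: -6.6 - 8.4 = -15
Imag: 17.6 + 5 = 22.6

-15.0000 + 22.6000i


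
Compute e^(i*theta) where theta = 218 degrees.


cos(218°) = -0.7880
sin(218°) = -0.6157

e^(i*218°) = -0.7880 - 0.6157i


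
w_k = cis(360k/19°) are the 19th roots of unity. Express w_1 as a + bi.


Angle = 360*1/19 = 18.9474°
a = cos(18.9474°) = 0.9458
b = sin(18.9474°) = 0.3247

0.9458 + 0.3247i


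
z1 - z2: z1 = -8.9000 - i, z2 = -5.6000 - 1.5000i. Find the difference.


Real: -8.9 + 5.6 = -3.3
Imag: -1 + 1.5 = 0.5

-3.3000 + 0.5000i


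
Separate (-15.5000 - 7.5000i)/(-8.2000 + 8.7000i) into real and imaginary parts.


Multiply by conjugate: (-15.5000 - 7.5000i)(-8.2000 - 8.7000i) / ((-8.2)^2 + 8.7^2)
Numerator real = -15.5*(-8.2) - (7.5)*8.7 = 61.85
Numerator imag = -7.5*(-8.2) - (-15.5)*8.7 = 196.35
Denominator = 142.93
Re(z) = 61.85/142.93 = 0.4327
Im(z) = 196.35/142.93 = 1.3737

Re(z) = 0.4327, Im(z) = 1.3737


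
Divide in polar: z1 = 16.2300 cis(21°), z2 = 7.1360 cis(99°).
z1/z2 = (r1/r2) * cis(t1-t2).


r = 16.2300 / 7.1360 = 2.2744
theta = 21° - 99° = -78° = 282° (mod 360)

2.2744 cis(282°)
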